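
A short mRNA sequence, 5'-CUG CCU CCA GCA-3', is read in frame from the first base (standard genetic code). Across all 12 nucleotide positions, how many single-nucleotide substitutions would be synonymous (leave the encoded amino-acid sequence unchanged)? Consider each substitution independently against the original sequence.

13

Codon 1 (CUG, Leu): 4 synonymous substitutions.
Codon 2 (CCU, Pro): 3 synonymous substitutions.
Codon 3 (CCA, Pro): 3 synonymous substitutions.
Codon 4 (GCA, Ala): 3 synonymous substitutions.
Total: 4 + 3 + 3 + 3 = 13.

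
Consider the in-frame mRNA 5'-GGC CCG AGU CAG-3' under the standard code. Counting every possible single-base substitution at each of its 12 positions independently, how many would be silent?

Codon 1 (GGC, Gly): 3 synonymous substitutions.
Codon 2 (CCG, Pro): 3 synonymous substitutions.
Codon 3 (AGU, Ser): 1 synonymous substitution.
Codon 4 (CAG, Gln): 1 synonymous substitution.
Total: 3 + 3 + 1 + 1 = 8.

8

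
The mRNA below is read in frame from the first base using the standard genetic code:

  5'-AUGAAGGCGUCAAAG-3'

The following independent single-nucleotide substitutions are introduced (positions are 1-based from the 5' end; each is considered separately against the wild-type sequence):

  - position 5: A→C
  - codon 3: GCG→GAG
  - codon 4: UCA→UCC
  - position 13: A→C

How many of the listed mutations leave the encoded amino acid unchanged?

Codon 2: AAG (Lys) → ACG (Thr) — missense.
Codon 3: GCG (Ala) → GAG (Glu) — missense.
Codon 4: UCA (Ser) → UCC (Ser) — synonymous.
Codon 5: AAG (Lys) → CAG (Gln) — missense.
Synonymous: 1 of 4.

1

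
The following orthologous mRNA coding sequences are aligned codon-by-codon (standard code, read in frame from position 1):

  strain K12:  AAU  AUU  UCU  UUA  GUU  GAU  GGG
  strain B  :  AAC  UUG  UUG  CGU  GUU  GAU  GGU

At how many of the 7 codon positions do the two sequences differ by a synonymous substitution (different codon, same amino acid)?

Codon 1: AAU Asn / AAC Asn — synonymous.
Codon 2: AUU Ile / UUG Leu — nonsynonymous.
Codon 3: UCU Ser / UUG Leu — nonsynonymous.
Codon 4: UUA Leu / CGU Arg — nonsynonymous.
Codon 5: GUU Val / GUU Val — identical.
Codon 6: GAU Asp / GAU Asp — identical.
Codon 7: GGG Gly / GGU Gly — synonymous.
Synonymous differences: 2.

2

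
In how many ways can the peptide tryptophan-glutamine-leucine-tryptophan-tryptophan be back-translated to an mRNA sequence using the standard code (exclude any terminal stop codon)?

12

Trp: 1 codon.
Gln: 2 codons.
Leu: 6 codons.
Trp: 1 codon.
Trp: 1 codon.
1 × 2 × 6 × 1 × 1 = 12.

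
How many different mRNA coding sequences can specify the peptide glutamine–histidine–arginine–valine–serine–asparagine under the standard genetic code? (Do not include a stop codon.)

Gln: 2 codons.
His: 2 codons.
Arg: 6 codons.
Val: 4 codons.
Ser: 6 codons.
Asn: 2 codons.
2 × 2 × 6 × 4 × 6 × 2 = 1152.

1152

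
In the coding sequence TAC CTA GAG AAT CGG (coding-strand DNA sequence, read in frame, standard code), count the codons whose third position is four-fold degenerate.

Codon 1 TAC (Tyr): third position 2-fold.
Codon 2 CTA (Leu): third position 4-fold.
Codon 3 GAG (Glu): third position 2-fold.
Codon 4 AAT (Asn): third position 2-fold.
Codon 5 CGG (Arg): third position 4-fold.
Four-fold degenerate third positions: 2.

2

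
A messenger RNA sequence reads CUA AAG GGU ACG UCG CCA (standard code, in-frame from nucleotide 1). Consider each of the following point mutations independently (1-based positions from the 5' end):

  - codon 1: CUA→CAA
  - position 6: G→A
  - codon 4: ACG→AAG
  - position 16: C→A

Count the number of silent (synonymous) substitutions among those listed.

Codon 1: CUA (Leu) → CAA (Gln) — missense.
Codon 2: AAG (Lys) → AAA (Lys) — synonymous.
Codon 4: ACG (Thr) → AAG (Lys) — missense.
Codon 6: CCA (Pro) → ACA (Thr) — missense.
Synonymous: 1 of 4.

1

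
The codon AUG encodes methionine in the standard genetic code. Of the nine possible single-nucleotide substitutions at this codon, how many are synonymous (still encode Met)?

0

Position 1: none → 0 synonymous.
Position 2: none → 0 synonymous.
Position 3: none → 0 synonymous.
Total: 0 + 0 + 0 = 0.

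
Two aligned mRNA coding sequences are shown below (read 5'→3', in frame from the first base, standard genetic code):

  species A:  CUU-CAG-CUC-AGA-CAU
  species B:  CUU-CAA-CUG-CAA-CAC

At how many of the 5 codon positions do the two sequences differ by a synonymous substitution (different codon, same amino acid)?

3

Codon 1: CUU Leu / CUU Leu — identical.
Codon 2: CAG Gln / CAA Gln — synonymous.
Codon 3: CUC Leu / CUG Leu — synonymous.
Codon 4: AGA Arg / CAA Gln — nonsynonymous.
Codon 5: CAU His / CAC His — synonymous.
Synonymous differences: 3.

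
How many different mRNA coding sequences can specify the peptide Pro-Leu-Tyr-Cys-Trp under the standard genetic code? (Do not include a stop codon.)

96

Pro: 4 codons.
Leu: 6 codons.
Tyr: 2 codons.
Cys: 2 codons.
Trp: 1 codon.
4 × 6 × 2 × 2 × 1 = 96.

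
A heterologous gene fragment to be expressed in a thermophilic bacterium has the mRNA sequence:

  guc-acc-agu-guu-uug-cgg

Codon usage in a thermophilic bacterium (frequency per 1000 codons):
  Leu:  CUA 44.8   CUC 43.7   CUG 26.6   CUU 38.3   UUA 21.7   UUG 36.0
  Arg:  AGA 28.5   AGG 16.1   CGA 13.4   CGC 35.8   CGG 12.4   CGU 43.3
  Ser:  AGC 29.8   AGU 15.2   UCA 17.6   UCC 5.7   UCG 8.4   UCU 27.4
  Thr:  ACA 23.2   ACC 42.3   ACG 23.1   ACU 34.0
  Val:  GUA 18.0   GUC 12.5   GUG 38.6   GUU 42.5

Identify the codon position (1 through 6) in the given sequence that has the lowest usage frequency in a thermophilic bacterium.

Codon 1 GUC (Val): 12.5 per 1000.
Codon 2 ACC (Thr): 42.3 per 1000.
Codon 3 AGU (Ser): 15.2 per 1000.
Codon 4 GUU (Val): 42.5 per 1000.
Codon 5 UUG (Leu): 36.0 per 1000.
Codon 6 CGG (Arg): 12.4 per 1000.
Lowest frequency is 12.4 at codon 6.

6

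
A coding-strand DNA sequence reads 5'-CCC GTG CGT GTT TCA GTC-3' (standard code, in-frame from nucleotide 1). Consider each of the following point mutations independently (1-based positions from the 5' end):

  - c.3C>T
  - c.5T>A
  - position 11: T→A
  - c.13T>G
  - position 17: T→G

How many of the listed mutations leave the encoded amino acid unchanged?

Codon 1: CCC (Pro) → CCT (Pro) — synonymous.
Codon 2: GTG (Val) → GAG (Glu) — missense.
Codon 4: GTT (Val) → GAT (Asp) — missense.
Codon 5: TCA (Ser) → GCA (Ala) — missense.
Codon 6: GTC (Val) → GGC (Gly) — missense.
Synonymous: 1 of 5.

1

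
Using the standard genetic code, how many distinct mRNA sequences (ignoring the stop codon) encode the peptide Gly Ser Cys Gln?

96

Gly: 4 codons.
Ser: 6 codons.
Cys: 2 codons.
Gln: 2 codons.
4 × 6 × 2 × 2 = 96.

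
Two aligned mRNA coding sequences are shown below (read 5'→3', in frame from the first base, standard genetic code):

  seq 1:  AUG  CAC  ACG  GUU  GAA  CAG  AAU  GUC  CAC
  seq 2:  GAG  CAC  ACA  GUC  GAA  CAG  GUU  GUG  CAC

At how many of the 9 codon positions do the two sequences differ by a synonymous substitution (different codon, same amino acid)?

Codon 1: AUG Met / GAG Glu — nonsynonymous.
Codon 2: CAC His / CAC His — identical.
Codon 3: ACG Thr / ACA Thr — synonymous.
Codon 4: GUU Val / GUC Val — synonymous.
Codon 5: GAA Glu / GAA Glu — identical.
Codon 6: CAG Gln / CAG Gln — identical.
Codon 7: AAU Asn / GUU Val — nonsynonymous.
Codon 8: GUC Val / GUG Val — synonymous.
Codon 9: CAC His / CAC His — identical.
Synonymous differences: 3.

3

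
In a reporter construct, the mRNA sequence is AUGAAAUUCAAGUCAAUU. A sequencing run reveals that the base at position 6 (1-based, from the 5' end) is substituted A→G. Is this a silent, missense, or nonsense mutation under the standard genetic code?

silent

Position 6 falls in codon 2: AAA → Lys.
After the substitution the codon is AAG → Lys.
Both encode Lys, so the change is synonymous.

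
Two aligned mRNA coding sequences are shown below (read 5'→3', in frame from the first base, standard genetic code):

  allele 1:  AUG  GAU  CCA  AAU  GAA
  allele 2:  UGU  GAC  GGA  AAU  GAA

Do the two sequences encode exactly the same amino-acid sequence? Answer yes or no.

Codon 1: AUG Met / UGU Cys — nonsynonymous.
Codon 2: GAU Asp / GAC Asp — synonymous.
Codon 3: CCA Pro / GGA Gly — nonsynonymous.
Codon 4: AAU Asn / AAU Asn — identical.
Codon 5: GAA Glu / GAA Glu — identical.
Nonsynonymous differences: 2 → different protein.

no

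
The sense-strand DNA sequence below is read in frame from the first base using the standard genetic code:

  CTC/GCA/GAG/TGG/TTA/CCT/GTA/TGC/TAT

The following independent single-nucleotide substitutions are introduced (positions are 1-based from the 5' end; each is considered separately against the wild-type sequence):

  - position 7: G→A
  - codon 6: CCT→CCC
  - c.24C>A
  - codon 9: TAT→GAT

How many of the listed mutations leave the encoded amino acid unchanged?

Codon 3: GAG (Glu) → AAG (Lys) — missense.
Codon 6: CCT (Pro) → CCC (Pro) — synonymous.
Codon 8: TGC (Cys) → TGA (Stop) — nonsense.
Codon 9: TAT (Tyr) → GAT (Asp) — missense.
Synonymous: 1 of 4.

1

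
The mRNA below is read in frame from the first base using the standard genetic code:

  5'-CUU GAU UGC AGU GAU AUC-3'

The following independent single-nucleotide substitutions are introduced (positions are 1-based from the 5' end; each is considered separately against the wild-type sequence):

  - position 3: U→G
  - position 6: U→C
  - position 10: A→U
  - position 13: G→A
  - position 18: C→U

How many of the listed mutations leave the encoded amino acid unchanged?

Codon 1: CUU (Leu) → CUG (Leu) — synonymous.
Codon 2: GAU (Asp) → GAC (Asp) — synonymous.
Codon 4: AGU (Ser) → UGU (Cys) — missense.
Codon 5: GAU (Asp) → AAU (Asn) — missense.
Codon 6: AUC (Ile) → AUU (Ile) — synonymous.
Synonymous: 3 of 5.

3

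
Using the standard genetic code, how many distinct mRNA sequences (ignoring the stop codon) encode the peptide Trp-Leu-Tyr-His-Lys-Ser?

Trp: 1 codon.
Leu: 6 codons.
Tyr: 2 codons.
His: 2 codons.
Lys: 2 codons.
Ser: 6 codons.
1 × 6 × 2 × 2 × 2 × 6 = 288.

288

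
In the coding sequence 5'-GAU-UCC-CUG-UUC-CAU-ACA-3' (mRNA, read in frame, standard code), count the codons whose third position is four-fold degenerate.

3

Codon 1 GAU (Asp): third position 2-fold.
Codon 2 UCC (Ser): third position 4-fold.
Codon 3 CUG (Leu): third position 4-fold.
Codon 4 UUC (Phe): third position 2-fold.
Codon 5 CAU (His): third position 2-fold.
Codon 6 ACA (Thr): third position 4-fold.
Four-fold degenerate third positions: 3.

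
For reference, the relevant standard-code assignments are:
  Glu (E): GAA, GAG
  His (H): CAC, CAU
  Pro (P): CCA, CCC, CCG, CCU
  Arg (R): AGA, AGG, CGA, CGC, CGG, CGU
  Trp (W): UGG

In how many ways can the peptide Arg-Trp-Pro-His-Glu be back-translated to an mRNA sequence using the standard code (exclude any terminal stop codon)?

Arg: 6 codons.
Trp: 1 codon.
Pro: 4 codons.
His: 2 codons.
Glu: 2 codons.
6 × 1 × 4 × 2 × 2 = 96.

96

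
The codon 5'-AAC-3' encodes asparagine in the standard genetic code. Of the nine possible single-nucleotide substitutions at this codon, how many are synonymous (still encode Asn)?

Position 1: none → 0 synonymous.
Position 2: none → 0 synonymous.
Position 3: AAU → 1 synonymous.
Total: 0 + 0 + 1 = 1.

1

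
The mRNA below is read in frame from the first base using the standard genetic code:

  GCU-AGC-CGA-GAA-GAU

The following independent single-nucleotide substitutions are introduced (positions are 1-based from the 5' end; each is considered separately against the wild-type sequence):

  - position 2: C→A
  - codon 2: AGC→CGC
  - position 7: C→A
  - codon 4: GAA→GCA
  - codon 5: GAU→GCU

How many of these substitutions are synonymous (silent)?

Codon 1: GCU (Ala) → GAU (Asp) — missense.
Codon 2: AGC (Ser) → CGC (Arg) — missense.
Codon 3: CGA (Arg) → AGA (Arg) — synonymous.
Codon 4: GAA (Glu) → GCA (Ala) — missense.
Codon 5: GAU (Asp) → GCU (Ala) — missense.
Synonymous: 1 of 5.

1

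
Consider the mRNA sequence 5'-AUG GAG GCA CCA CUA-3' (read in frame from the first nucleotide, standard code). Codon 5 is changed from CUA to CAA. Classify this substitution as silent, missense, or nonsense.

missense

Position 14 falls in codon 5: CUA → Leu.
After the substitution the codon is CAA → Gln.
Leu ≠ Gln, so this is a missense mutation.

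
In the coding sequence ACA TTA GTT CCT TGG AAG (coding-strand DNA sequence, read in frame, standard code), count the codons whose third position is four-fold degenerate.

Codon 1 ACA (Thr): third position 4-fold.
Codon 2 TTA (Leu): third position 2-fold.
Codon 3 GTT (Val): third position 4-fold.
Codon 4 CCT (Pro): third position 4-fold.
Codon 5 TGG (Trp): third position 1-fold.
Codon 6 AAG (Lys): third position 2-fold.
Four-fold degenerate third positions: 3.

3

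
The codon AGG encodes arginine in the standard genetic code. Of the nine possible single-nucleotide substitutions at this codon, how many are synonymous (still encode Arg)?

2

Position 1: CGG → 1 synonymous.
Position 2: none → 0 synonymous.
Position 3: AGA → 1 synonymous.
Total: 1 + 0 + 1 = 2.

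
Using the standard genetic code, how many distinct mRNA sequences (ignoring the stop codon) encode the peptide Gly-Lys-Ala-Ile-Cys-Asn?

384

Gly: 4 codons.
Lys: 2 codons.
Ala: 4 codons.
Ile: 3 codons.
Cys: 2 codons.
Asn: 2 codons.
4 × 2 × 4 × 3 × 2 × 2 = 384.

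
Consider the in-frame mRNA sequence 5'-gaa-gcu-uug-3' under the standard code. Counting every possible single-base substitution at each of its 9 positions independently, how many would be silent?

Codon 1 (GAA, Glu): 1 synonymous substitution.
Codon 2 (GCU, Ala): 3 synonymous substitutions.
Codon 3 (UUG, Leu): 2 synonymous substitutions.
Total: 1 + 3 + 2 = 6.

6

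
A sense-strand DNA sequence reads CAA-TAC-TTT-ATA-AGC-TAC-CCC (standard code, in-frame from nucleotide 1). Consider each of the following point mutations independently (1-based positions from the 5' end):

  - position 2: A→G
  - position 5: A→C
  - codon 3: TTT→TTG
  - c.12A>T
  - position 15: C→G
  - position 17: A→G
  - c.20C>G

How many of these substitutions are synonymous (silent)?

1

Codon 1: CAA (Gln) → CGA (Arg) — missense.
Codon 2: TAC (Tyr) → TCC (Ser) — missense.
Codon 3: TTT (Phe) → TTG (Leu) — missense.
Codon 4: ATA (Ile) → ATT (Ile) — synonymous.
Codon 5: AGC (Ser) → AGG (Arg) — missense.
Codon 6: TAC (Tyr) → TGC (Cys) — missense.
Codon 7: CCC (Pro) → CGC (Arg) — missense.
Synonymous: 1 of 7.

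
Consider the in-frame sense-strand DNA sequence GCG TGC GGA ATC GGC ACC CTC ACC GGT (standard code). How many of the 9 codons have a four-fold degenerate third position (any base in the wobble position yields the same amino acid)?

Codon 1 GCG (Ala): third position 4-fold.
Codon 2 TGC (Cys): third position 2-fold.
Codon 3 GGA (Gly): third position 4-fold.
Codon 4 ATC (Ile): third position 3-fold.
Codon 5 GGC (Gly): third position 4-fold.
Codon 6 ACC (Thr): third position 4-fold.
Codon 7 CTC (Leu): third position 4-fold.
Codon 8 ACC (Thr): third position 4-fold.
Codon 9 GGT (Gly): third position 4-fold.
Four-fold degenerate third positions: 7.

7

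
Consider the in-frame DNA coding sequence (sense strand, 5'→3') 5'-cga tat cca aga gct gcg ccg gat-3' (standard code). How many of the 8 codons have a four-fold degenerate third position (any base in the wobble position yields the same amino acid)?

5

Codon 1 CGA (Arg): third position 4-fold.
Codon 2 TAT (Tyr): third position 2-fold.
Codon 3 CCA (Pro): third position 4-fold.
Codon 4 AGA (Arg): third position 2-fold.
Codon 5 GCT (Ala): third position 4-fold.
Codon 6 GCG (Ala): third position 4-fold.
Codon 7 CCG (Pro): third position 4-fold.
Codon 8 GAT (Asp): third position 2-fold.
Four-fold degenerate third positions: 5.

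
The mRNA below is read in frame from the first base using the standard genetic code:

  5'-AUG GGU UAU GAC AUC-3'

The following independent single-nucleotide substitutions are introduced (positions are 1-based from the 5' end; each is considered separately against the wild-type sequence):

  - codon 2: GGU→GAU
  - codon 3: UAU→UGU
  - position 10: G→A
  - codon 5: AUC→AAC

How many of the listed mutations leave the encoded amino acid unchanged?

Codon 2: GGU (Gly) → GAU (Asp) — missense.
Codon 3: UAU (Tyr) → UGU (Cys) — missense.
Codon 4: GAC (Asp) → AAC (Asn) — missense.
Codon 5: AUC (Ile) → AAC (Asn) — missense.
Synonymous: 0 of 4.

0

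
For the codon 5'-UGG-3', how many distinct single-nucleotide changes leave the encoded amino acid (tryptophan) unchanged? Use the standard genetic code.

Position 1: none → 0 synonymous.
Position 2: none → 0 synonymous.
Position 3: none → 0 synonymous.
Total: 0 + 0 + 0 = 0.

0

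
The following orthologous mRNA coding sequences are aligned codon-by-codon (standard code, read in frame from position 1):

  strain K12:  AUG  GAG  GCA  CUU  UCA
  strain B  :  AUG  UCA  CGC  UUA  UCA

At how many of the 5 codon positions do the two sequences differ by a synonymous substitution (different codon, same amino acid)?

Codon 1: AUG Met / AUG Met — identical.
Codon 2: GAG Glu / UCA Ser — nonsynonymous.
Codon 3: GCA Ala / CGC Arg — nonsynonymous.
Codon 4: CUU Leu / UUA Leu — synonymous.
Codon 5: UCA Ser / UCA Ser — identical.
Synonymous differences: 1.

1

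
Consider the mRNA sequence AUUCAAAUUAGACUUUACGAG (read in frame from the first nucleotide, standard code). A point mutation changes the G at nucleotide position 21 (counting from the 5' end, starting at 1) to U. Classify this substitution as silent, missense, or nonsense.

missense

Position 21 falls in codon 7: GAG → Glu.
After the substitution the codon is GAU → Asp.
Glu ≠ Asp, so this is a missense mutation.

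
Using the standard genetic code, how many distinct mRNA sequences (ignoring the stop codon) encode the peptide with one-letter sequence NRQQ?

Asn: 2 codons.
Arg: 6 codons.
Gln: 2 codons.
Gln: 2 codons.
2 × 6 × 2 × 2 = 48.

48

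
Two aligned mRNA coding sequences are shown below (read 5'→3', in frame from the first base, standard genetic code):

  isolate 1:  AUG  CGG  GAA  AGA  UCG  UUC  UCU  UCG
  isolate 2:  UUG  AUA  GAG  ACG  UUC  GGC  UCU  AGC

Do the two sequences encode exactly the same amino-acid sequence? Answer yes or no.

Codon 1: AUG Met / UUG Leu — nonsynonymous.
Codon 2: CGG Arg / AUA Ile — nonsynonymous.
Codon 3: GAA Glu / GAG Glu — synonymous.
Codon 4: AGA Arg / ACG Thr — nonsynonymous.
Codon 5: UCG Ser / UUC Phe — nonsynonymous.
Codon 6: UUC Phe / GGC Gly — nonsynonymous.
Codon 7: UCU Ser / UCU Ser — identical.
Codon 8: UCG Ser / AGC Ser — synonymous.
Nonsynonymous differences: 5 → different protein.

no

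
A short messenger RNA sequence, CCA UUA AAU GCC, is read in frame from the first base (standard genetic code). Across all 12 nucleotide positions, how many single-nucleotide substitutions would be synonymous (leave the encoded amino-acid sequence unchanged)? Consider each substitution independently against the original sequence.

Codon 1 (CCA, Pro): 3 synonymous substitutions.
Codon 2 (UUA, Leu): 2 synonymous substitutions.
Codon 3 (AAU, Asn): 1 synonymous substitution.
Codon 4 (GCC, Ala): 3 synonymous substitutions.
Total: 3 + 2 + 1 + 3 = 9.

9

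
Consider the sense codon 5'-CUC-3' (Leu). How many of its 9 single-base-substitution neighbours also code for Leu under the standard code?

3

Position 1: none → 0 synonymous.
Position 2: none → 0 synonymous.
Position 3: CUU, CUA, CUG → 3 synonymous.
Total: 0 + 0 + 3 = 3.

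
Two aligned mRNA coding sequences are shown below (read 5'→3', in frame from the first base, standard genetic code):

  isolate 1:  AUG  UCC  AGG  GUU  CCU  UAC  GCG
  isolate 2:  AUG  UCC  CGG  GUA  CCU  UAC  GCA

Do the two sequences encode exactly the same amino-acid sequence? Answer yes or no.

Codon 1: AUG Met / AUG Met — identical.
Codon 2: UCC Ser / UCC Ser — identical.
Codon 3: AGG Arg / CGG Arg — synonymous.
Codon 4: GUU Val / GUA Val — synonymous.
Codon 5: CCU Pro / CCU Pro — identical.
Codon 6: UAC Tyr / UAC Tyr — identical.
Codon 7: GCG Ala / GCA Ala — synonymous.
Nonsynonymous differences: 0 → same protein.

yes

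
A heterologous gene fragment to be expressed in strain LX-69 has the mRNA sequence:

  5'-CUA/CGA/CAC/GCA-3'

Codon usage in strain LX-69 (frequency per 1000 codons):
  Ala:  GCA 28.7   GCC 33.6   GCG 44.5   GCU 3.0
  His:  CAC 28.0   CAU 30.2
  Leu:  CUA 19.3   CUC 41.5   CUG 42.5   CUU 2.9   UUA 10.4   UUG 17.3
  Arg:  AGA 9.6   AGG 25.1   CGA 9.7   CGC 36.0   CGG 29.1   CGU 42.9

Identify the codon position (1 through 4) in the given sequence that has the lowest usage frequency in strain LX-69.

2

Codon 1 CUA (Leu): 19.3 per 1000.
Codon 2 CGA (Arg): 9.7 per 1000.
Codon 3 CAC (His): 28.0 per 1000.
Codon 4 GCA (Ala): 28.7 per 1000.
Lowest frequency is 9.7 at codon 2.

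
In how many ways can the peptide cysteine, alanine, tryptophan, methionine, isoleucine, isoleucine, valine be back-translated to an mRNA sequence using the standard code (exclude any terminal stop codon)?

Cys: 2 codons.
Ala: 4 codons.
Trp: 1 codon.
Met: 1 codon.
Ile: 3 codons.
Ile: 3 codons.
Val: 4 codons.
2 × 4 × 1 × 1 × 3 × 3 × 4 = 288.

288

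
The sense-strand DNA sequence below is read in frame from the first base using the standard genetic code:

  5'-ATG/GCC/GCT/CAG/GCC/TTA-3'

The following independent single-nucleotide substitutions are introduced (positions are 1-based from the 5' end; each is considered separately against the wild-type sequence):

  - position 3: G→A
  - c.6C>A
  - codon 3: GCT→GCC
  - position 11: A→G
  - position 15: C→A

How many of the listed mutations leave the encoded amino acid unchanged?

3

Codon 1: ATG (Met) → ATA (Ile) — missense.
Codon 2: GCC (Ala) → GCA (Ala) — synonymous.
Codon 3: GCT (Ala) → GCC (Ala) — synonymous.
Codon 4: CAG (Gln) → CGG (Arg) — missense.
Codon 5: GCC (Ala) → GCA (Ala) — synonymous.
Synonymous: 3 of 5.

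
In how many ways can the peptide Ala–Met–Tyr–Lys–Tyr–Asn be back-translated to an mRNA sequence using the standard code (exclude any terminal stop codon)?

Ala: 4 codons.
Met: 1 codon.
Tyr: 2 codons.
Lys: 2 codons.
Tyr: 2 codons.
Asn: 2 codons.
4 × 1 × 2 × 2 × 2 × 2 = 64.

64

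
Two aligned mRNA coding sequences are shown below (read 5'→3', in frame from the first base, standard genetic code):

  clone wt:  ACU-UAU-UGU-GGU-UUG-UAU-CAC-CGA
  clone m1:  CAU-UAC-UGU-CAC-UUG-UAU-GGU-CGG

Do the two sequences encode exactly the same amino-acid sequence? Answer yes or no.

Codon 1: ACU Thr / CAU His — nonsynonymous.
Codon 2: UAU Tyr / UAC Tyr — synonymous.
Codon 3: UGU Cys / UGU Cys — identical.
Codon 4: GGU Gly / CAC His — nonsynonymous.
Codon 5: UUG Leu / UUG Leu — identical.
Codon 6: UAU Tyr / UAU Tyr — identical.
Codon 7: CAC His / GGU Gly — nonsynonymous.
Codon 8: CGA Arg / CGG Arg — synonymous.
Nonsynonymous differences: 3 → different protein.

no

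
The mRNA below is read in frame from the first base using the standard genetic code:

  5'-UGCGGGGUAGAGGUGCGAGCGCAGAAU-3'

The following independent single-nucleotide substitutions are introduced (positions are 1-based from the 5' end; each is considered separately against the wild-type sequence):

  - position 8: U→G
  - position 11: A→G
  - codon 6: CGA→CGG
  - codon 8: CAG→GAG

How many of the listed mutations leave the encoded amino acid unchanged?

Codon 3: GUA (Val) → GGA (Gly) — missense.
Codon 4: GAG (Glu) → GGG (Gly) — missense.
Codon 6: CGA (Arg) → CGG (Arg) — synonymous.
Codon 8: CAG (Gln) → GAG (Glu) — missense.
Synonymous: 1 of 4.

1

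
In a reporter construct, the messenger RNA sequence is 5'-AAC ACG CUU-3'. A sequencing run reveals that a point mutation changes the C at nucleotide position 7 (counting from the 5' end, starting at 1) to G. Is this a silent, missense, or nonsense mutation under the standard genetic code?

Position 7 falls in codon 3: CUU → Leu.
After the substitution the codon is GUU → Val.
Leu ≠ Val, so this is a missense mutation.

missense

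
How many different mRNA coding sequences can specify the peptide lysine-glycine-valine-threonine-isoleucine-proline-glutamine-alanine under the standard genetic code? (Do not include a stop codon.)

12288

Lys: 2 codons.
Gly: 4 codons.
Val: 4 codons.
Thr: 4 codons.
Ile: 3 codons.
Pro: 4 codons.
Gln: 2 codons.
Ala: 4 codons.
2 × 4 × 4 × 4 × 3 × 4 × 2 × 4 = 12288.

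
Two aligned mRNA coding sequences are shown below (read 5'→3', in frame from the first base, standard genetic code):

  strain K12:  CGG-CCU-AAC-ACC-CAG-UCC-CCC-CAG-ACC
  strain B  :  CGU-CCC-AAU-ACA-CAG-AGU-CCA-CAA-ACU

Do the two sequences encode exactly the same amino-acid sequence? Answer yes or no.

yes

Codon 1: CGG Arg / CGU Arg — synonymous.
Codon 2: CCU Pro / CCC Pro — synonymous.
Codon 3: AAC Asn / AAU Asn — synonymous.
Codon 4: ACC Thr / ACA Thr — synonymous.
Codon 5: CAG Gln / CAG Gln — identical.
Codon 6: UCC Ser / AGU Ser — synonymous.
Codon 7: CCC Pro / CCA Pro — synonymous.
Codon 8: CAG Gln / CAA Gln — synonymous.
Codon 9: ACC Thr / ACU Thr — synonymous.
Nonsynonymous differences: 0 → same protein.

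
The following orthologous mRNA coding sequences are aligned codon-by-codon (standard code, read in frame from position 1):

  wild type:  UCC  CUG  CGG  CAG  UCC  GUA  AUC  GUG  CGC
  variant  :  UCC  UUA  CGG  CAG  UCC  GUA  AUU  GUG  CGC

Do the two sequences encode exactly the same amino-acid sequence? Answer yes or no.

Codon 1: UCC Ser / UCC Ser — identical.
Codon 2: CUG Leu / UUA Leu — synonymous.
Codon 3: CGG Arg / CGG Arg — identical.
Codon 4: CAG Gln / CAG Gln — identical.
Codon 5: UCC Ser / UCC Ser — identical.
Codon 6: GUA Val / GUA Val — identical.
Codon 7: AUC Ile / AUU Ile — synonymous.
Codon 8: GUG Val / GUG Val — identical.
Codon 9: CGC Arg / CGC Arg — identical.
Nonsynonymous differences: 0 → same protein.

yes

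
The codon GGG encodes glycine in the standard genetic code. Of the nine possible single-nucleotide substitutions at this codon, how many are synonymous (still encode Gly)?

Position 1: none → 0 synonymous.
Position 2: none → 0 synonymous.
Position 3: GGU, GGC, GGA → 3 synonymous.
Total: 0 + 0 + 3 = 3.

3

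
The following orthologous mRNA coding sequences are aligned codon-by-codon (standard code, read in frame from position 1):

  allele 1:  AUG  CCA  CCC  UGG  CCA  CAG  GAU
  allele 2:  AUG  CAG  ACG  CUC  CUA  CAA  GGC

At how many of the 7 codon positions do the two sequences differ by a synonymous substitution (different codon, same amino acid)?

1

Codon 1: AUG Met / AUG Met — identical.
Codon 2: CCA Pro / CAG Gln — nonsynonymous.
Codon 3: CCC Pro / ACG Thr — nonsynonymous.
Codon 4: UGG Trp / CUC Leu — nonsynonymous.
Codon 5: CCA Pro / CUA Leu — nonsynonymous.
Codon 6: CAG Gln / CAA Gln — synonymous.
Codon 7: GAU Asp / GGC Gly — nonsynonymous.
Synonymous differences: 1.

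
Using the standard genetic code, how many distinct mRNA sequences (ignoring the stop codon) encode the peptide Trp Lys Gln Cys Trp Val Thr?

128

Trp: 1 codon.
Lys: 2 codons.
Gln: 2 codons.
Cys: 2 codons.
Trp: 1 codon.
Val: 4 codons.
Thr: 4 codons.
1 × 2 × 2 × 2 × 1 × 4 × 4 = 128.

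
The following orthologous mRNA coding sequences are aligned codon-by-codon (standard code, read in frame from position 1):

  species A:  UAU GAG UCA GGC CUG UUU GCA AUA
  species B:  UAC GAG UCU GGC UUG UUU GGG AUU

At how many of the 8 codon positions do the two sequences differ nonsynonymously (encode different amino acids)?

Codon 1: UAU Tyr / UAC Tyr — synonymous.
Codon 2: GAG Glu / GAG Glu — identical.
Codon 3: UCA Ser / UCU Ser — synonymous.
Codon 4: GGC Gly / GGC Gly — identical.
Codon 5: CUG Leu / UUG Leu — synonymous.
Codon 6: UUU Phe / UUU Phe — identical.
Codon 7: GCA Ala / GGG Gly — nonsynonymous.
Codon 8: AUA Ile / AUU Ile — synonymous.
Nonsynonymous differences: 1.

1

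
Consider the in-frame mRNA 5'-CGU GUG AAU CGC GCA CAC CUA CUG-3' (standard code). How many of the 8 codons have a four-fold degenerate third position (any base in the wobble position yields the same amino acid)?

Codon 1 CGU (Arg): third position 4-fold.
Codon 2 GUG (Val): third position 4-fold.
Codon 3 AAU (Asn): third position 2-fold.
Codon 4 CGC (Arg): third position 4-fold.
Codon 5 GCA (Ala): third position 4-fold.
Codon 6 CAC (His): third position 2-fold.
Codon 7 CUA (Leu): third position 4-fold.
Codon 8 CUG (Leu): third position 4-fold.
Four-fold degenerate third positions: 6.

6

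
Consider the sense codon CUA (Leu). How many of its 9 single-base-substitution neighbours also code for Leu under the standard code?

Position 1: UUA → 1 synonymous.
Position 2: none → 0 synonymous.
Position 3: CUU, CUC, CUG → 3 synonymous.
Total: 1 + 0 + 3 = 4.

4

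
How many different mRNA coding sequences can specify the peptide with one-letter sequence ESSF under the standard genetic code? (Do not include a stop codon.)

Glu: 2 codons.
Ser: 6 codons.
Ser: 6 codons.
Phe: 2 codons.
2 × 6 × 6 × 2 = 144.

144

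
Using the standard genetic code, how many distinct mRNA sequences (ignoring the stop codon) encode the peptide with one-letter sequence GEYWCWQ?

64

Gly: 4 codons.
Glu: 2 codons.
Tyr: 2 codons.
Trp: 1 codon.
Cys: 2 codons.
Trp: 1 codon.
Gln: 2 codons.
4 × 2 × 2 × 1 × 2 × 1 × 2 = 64.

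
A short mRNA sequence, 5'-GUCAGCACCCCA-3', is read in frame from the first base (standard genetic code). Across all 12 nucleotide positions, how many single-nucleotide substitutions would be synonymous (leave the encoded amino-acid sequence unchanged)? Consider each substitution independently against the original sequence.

10

Codon 1 (GUC, Val): 3 synonymous substitutions.
Codon 2 (AGC, Ser): 1 synonymous substitution.
Codon 3 (ACC, Thr): 3 synonymous substitutions.
Codon 4 (CCA, Pro): 3 synonymous substitutions.
Total: 3 + 1 + 3 + 3 = 10.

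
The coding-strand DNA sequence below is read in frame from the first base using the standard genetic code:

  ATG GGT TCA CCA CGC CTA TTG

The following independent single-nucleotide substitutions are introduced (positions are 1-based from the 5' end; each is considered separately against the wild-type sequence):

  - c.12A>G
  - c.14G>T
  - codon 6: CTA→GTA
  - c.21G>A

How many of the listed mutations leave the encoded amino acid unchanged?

Codon 4: CCA (Pro) → CCG (Pro) — synonymous.
Codon 5: CGC (Arg) → CTC (Leu) — missense.
Codon 6: CTA (Leu) → GTA (Val) — missense.
Codon 7: TTG (Leu) → TTA (Leu) — synonymous.
Synonymous: 2 of 4.

2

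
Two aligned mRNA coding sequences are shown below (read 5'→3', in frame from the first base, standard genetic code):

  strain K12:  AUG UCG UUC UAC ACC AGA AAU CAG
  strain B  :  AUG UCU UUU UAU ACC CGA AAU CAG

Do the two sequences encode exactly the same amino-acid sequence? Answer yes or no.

Codon 1: AUG Met / AUG Met — identical.
Codon 2: UCG Ser / UCU Ser — synonymous.
Codon 3: UUC Phe / UUU Phe — synonymous.
Codon 4: UAC Tyr / UAU Tyr — synonymous.
Codon 5: ACC Thr / ACC Thr — identical.
Codon 6: AGA Arg / CGA Arg — synonymous.
Codon 7: AAU Asn / AAU Asn — identical.
Codon 8: CAG Gln / CAG Gln — identical.
Nonsynonymous differences: 0 → same protein.

yes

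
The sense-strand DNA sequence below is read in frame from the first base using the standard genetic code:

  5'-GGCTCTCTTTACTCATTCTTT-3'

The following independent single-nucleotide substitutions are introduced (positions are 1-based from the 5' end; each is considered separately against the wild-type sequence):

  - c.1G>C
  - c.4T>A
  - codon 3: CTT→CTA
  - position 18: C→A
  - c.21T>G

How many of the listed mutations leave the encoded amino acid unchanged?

Codon 1: GGC (Gly) → CGC (Arg) — missense.
Codon 2: TCT (Ser) → ACT (Thr) — missense.
Codon 3: CTT (Leu) → CTA (Leu) — synonymous.
Codon 6: TTC (Phe) → TTA (Leu) — missense.
Codon 7: TTT (Phe) → TTG (Leu) — missense.
Synonymous: 1 of 5.

1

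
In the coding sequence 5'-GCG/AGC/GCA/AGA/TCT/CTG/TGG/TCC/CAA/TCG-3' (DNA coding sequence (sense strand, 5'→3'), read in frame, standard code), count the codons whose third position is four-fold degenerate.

Codon 1 GCG (Ala): third position 4-fold.
Codon 2 AGC (Ser): third position 2-fold.
Codon 3 GCA (Ala): third position 4-fold.
Codon 4 AGA (Arg): third position 2-fold.
Codon 5 TCT (Ser): third position 4-fold.
Codon 6 CTG (Leu): third position 4-fold.
Codon 7 TGG (Trp): third position 1-fold.
Codon 8 TCC (Ser): third position 4-fold.
Codon 9 CAA (Gln): third position 2-fold.
Codon 10 TCG (Ser): third position 4-fold.
Four-fold degenerate third positions: 6.

6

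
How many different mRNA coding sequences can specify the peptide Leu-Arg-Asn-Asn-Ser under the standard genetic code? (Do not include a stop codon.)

Leu: 6 codons.
Arg: 6 codons.
Asn: 2 codons.
Asn: 2 codons.
Ser: 6 codons.
6 × 6 × 2 × 2 × 6 = 864.

864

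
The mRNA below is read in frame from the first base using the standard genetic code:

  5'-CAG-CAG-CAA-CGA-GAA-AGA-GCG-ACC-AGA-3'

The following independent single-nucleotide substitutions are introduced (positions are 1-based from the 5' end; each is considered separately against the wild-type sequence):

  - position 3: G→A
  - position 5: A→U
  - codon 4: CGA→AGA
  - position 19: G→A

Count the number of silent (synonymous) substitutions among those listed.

2

Codon 1: CAG (Gln) → CAA (Gln) — synonymous.
Codon 2: CAG (Gln) → CUG (Leu) — missense.
Codon 4: CGA (Arg) → AGA (Arg) — synonymous.
Codon 7: GCG (Ala) → ACG (Thr) — missense.
Synonymous: 2 of 4.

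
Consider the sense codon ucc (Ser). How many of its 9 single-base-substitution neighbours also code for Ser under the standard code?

3

Position 1: none → 0 synonymous.
Position 2: none → 0 synonymous.
Position 3: UCU, UCA, UCG → 3 synonymous.
Total: 0 + 0 + 3 = 3.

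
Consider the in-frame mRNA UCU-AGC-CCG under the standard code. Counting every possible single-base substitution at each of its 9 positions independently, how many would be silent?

7

Codon 1 (UCU, Ser): 3 synonymous substitutions.
Codon 2 (AGC, Ser): 1 synonymous substitution.
Codon 3 (CCG, Pro): 3 synonymous substitutions.
Total: 3 + 1 + 3 = 7.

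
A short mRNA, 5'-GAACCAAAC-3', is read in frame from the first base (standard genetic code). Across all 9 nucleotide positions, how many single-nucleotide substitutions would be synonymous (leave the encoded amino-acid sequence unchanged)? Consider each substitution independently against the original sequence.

Codon 1 (GAA, Glu): 1 synonymous substitution.
Codon 2 (CCA, Pro): 3 synonymous substitutions.
Codon 3 (AAC, Asn): 1 synonymous substitution.
Total: 1 + 3 + 1 = 5.

5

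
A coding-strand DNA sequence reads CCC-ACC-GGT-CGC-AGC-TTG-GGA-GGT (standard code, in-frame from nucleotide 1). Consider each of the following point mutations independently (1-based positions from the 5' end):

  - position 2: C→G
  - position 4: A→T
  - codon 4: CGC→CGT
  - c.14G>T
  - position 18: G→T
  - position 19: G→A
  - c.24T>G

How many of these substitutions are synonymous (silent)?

Codon 1: CCC (Pro) → CGC (Arg) — missense.
Codon 2: ACC (Thr) → TCC (Ser) — missense.
Codon 4: CGC (Arg) → CGT (Arg) — synonymous.
Codon 5: AGC (Ser) → ATC (Ile) — missense.
Codon 6: TTG (Leu) → TTT (Phe) — missense.
Codon 7: GGA (Gly) → AGA (Arg) — missense.
Codon 8: GGT (Gly) → GGG (Gly) — synonymous.
Synonymous: 2 of 7.

2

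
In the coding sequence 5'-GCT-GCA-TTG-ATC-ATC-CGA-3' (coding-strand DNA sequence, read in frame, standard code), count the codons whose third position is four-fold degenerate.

3

Codon 1 GCT (Ala): third position 4-fold.
Codon 2 GCA (Ala): third position 4-fold.
Codon 3 TTG (Leu): third position 2-fold.
Codon 4 ATC (Ile): third position 3-fold.
Codon 5 ATC (Ile): third position 3-fold.
Codon 6 CGA (Arg): third position 4-fold.
Four-fold degenerate third positions: 3.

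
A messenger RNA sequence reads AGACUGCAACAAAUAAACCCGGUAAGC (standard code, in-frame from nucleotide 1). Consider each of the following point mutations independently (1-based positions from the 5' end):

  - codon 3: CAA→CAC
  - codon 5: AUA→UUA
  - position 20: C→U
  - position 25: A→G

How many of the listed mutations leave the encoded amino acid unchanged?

Codon 3: CAA (Gln) → CAC (His) — missense.
Codon 5: AUA (Ile) → UUA (Leu) — missense.
Codon 7: CCG (Pro) → CUG (Leu) — missense.
Codon 9: AGC (Ser) → GGC (Gly) — missense.
Synonymous: 0 of 4.

0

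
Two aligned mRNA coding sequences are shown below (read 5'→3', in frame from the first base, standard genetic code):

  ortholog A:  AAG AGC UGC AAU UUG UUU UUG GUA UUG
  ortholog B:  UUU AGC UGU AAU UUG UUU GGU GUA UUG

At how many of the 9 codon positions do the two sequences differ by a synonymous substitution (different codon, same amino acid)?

1

Codon 1: AAG Lys / UUU Phe — nonsynonymous.
Codon 2: AGC Ser / AGC Ser — identical.
Codon 3: UGC Cys / UGU Cys — synonymous.
Codon 4: AAU Asn / AAU Asn — identical.
Codon 5: UUG Leu / UUG Leu — identical.
Codon 6: UUU Phe / UUU Phe — identical.
Codon 7: UUG Leu / GGU Gly — nonsynonymous.
Codon 8: GUA Val / GUA Val — identical.
Codon 9: UUG Leu / UUG Leu — identical.
Synonymous differences: 1.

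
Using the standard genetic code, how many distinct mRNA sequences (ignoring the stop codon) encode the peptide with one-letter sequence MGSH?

48

Met: 1 codon.
Gly: 4 codons.
Ser: 6 codons.
His: 2 codons.
1 × 4 × 6 × 2 = 48.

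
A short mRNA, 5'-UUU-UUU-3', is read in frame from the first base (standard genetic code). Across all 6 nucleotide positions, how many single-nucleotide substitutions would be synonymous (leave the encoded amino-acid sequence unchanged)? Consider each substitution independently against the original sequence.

Codon 1 (UUU, Phe): 1 synonymous substitution.
Codon 2 (UUU, Phe): 1 synonymous substitution.
Total: 1 + 1 = 2.

2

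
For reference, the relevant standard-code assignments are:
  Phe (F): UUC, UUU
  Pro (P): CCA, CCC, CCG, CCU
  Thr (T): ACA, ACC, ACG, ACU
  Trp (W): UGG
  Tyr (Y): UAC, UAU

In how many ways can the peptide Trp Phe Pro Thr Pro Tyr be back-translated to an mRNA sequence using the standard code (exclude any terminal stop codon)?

Trp: 1 codon.
Phe: 2 codons.
Pro: 4 codons.
Thr: 4 codons.
Pro: 4 codons.
Tyr: 2 codons.
1 × 2 × 4 × 4 × 4 × 2 = 256.

256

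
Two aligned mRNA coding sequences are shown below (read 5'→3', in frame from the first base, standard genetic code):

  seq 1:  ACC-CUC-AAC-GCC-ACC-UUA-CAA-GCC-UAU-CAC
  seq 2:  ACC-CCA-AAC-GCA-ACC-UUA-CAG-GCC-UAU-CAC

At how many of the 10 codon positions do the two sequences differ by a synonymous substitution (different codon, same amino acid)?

Codon 1: ACC Thr / ACC Thr — identical.
Codon 2: CUC Leu / CCA Pro — nonsynonymous.
Codon 3: AAC Asn / AAC Asn — identical.
Codon 4: GCC Ala / GCA Ala — synonymous.
Codon 5: ACC Thr / ACC Thr — identical.
Codon 6: UUA Leu / UUA Leu — identical.
Codon 7: CAA Gln / CAG Gln — synonymous.
Codon 8: GCC Ala / GCC Ala — identical.
Codon 9: UAU Tyr / UAU Tyr — identical.
Codon 10: CAC His / CAC His — identical.
Synonymous differences: 2.

2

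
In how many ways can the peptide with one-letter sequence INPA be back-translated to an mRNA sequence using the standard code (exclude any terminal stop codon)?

96

Ile: 3 codons.
Asn: 2 codons.
Pro: 4 codons.
Ala: 4 codons.
3 × 2 × 4 × 4 = 96.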